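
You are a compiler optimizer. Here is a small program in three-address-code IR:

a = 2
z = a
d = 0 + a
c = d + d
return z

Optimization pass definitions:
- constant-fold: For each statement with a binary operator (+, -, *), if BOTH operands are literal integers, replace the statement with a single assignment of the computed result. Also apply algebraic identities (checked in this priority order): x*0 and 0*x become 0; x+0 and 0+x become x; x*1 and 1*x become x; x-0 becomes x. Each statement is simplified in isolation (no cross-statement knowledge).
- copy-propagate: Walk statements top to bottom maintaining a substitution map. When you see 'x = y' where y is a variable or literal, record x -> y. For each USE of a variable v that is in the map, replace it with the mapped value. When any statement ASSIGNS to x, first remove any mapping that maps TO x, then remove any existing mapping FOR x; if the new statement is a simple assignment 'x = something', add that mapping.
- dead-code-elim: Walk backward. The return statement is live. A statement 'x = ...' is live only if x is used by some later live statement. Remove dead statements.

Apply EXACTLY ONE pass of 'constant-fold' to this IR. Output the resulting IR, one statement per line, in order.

Applying constant-fold statement-by-statement:
  [1] a = 2  (unchanged)
  [2] z = a  (unchanged)
  [3] d = 0 + a  -> d = a
  [4] c = d + d  (unchanged)
  [5] return z  (unchanged)
Result (5 stmts):
  a = 2
  z = a
  d = a
  c = d + d
  return z

Answer: a = 2
z = a
d = a
c = d + d
return z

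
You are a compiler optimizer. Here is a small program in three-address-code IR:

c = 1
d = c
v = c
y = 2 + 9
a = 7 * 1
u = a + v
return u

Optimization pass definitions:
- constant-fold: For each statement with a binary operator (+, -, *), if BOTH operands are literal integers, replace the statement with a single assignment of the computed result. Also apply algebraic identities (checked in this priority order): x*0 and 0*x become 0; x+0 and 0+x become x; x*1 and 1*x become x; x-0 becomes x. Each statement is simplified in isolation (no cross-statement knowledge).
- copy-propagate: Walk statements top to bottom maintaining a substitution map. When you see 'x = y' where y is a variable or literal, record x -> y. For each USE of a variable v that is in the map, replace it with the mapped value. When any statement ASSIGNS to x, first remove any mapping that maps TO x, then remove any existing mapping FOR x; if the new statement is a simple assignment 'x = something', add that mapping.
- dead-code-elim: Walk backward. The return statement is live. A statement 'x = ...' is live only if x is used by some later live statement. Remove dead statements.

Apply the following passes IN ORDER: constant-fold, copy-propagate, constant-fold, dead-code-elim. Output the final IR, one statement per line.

Answer: u = 8
return u

Derivation:
Initial IR:
  c = 1
  d = c
  v = c
  y = 2 + 9
  a = 7 * 1
  u = a + v
  return u
After constant-fold (7 stmts):
  c = 1
  d = c
  v = c
  y = 11
  a = 7
  u = a + v
  return u
After copy-propagate (7 stmts):
  c = 1
  d = 1
  v = 1
  y = 11
  a = 7
  u = 7 + 1
  return u
After constant-fold (7 stmts):
  c = 1
  d = 1
  v = 1
  y = 11
  a = 7
  u = 8
  return u
After dead-code-elim (2 stmts):
  u = 8
  return u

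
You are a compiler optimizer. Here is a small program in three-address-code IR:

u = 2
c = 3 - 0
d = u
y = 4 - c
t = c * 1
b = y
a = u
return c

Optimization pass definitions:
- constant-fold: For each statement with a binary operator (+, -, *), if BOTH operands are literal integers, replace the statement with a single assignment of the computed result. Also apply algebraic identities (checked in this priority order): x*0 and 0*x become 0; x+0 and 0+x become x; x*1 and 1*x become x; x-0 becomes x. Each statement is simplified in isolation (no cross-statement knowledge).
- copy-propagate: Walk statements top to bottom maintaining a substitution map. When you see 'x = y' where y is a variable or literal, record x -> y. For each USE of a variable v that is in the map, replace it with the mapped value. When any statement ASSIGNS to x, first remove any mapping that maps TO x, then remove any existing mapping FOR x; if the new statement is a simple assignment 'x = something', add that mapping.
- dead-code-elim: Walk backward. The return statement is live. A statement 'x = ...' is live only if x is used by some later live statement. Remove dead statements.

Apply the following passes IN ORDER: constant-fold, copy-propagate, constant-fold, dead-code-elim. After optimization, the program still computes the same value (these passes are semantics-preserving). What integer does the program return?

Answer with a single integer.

Initial IR:
  u = 2
  c = 3 - 0
  d = u
  y = 4 - c
  t = c * 1
  b = y
  a = u
  return c
After constant-fold (8 stmts):
  u = 2
  c = 3
  d = u
  y = 4 - c
  t = c
  b = y
  a = u
  return c
After copy-propagate (8 stmts):
  u = 2
  c = 3
  d = 2
  y = 4 - 3
  t = 3
  b = y
  a = 2
  return 3
After constant-fold (8 stmts):
  u = 2
  c = 3
  d = 2
  y = 1
  t = 3
  b = y
  a = 2
  return 3
After dead-code-elim (1 stmts):
  return 3
Evaluate:
  u = 2  =>  u = 2
  c = 3 - 0  =>  c = 3
  d = u  =>  d = 2
  y = 4 - c  =>  y = 1
  t = c * 1  =>  t = 3
  b = y  =>  b = 1
  a = u  =>  a = 2
  return c = 3

Answer: 3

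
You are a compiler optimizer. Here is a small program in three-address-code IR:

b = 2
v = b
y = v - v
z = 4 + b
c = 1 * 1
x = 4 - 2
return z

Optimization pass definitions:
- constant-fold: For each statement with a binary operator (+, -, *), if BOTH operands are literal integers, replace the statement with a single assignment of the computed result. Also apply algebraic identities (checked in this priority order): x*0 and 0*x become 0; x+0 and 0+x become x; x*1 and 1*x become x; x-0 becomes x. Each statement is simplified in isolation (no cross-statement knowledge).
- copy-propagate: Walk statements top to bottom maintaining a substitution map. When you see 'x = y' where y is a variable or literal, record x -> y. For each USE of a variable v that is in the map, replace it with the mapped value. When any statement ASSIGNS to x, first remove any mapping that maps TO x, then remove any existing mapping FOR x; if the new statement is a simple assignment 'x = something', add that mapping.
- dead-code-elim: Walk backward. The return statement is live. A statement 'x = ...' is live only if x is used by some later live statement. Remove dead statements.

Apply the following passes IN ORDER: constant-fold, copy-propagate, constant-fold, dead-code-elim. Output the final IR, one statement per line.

Initial IR:
  b = 2
  v = b
  y = v - v
  z = 4 + b
  c = 1 * 1
  x = 4 - 2
  return z
After constant-fold (7 stmts):
  b = 2
  v = b
  y = v - v
  z = 4 + b
  c = 1
  x = 2
  return z
After copy-propagate (7 stmts):
  b = 2
  v = 2
  y = 2 - 2
  z = 4 + 2
  c = 1
  x = 2
  return z
After constant-fold (7 stmts):
  b = 2
  v = 2
  y = 0
  z = 6
  c = 1
  x = 2
  return z
After dead-code-elim (2 stmts):
  z = 6
  return z

Answer: z = 6
return z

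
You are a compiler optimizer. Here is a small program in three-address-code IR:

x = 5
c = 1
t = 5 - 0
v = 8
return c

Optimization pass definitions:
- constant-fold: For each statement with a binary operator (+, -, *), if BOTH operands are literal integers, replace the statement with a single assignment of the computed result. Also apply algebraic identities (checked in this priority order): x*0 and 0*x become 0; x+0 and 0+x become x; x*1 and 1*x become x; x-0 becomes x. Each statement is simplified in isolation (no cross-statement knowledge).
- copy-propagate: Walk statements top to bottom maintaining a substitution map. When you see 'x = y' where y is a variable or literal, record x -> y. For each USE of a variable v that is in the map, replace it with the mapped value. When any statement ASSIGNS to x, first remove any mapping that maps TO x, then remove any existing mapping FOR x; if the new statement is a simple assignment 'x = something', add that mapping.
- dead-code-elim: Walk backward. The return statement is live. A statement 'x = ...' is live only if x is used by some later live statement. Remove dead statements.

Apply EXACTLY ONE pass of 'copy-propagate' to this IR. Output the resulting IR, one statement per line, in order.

Applying copy-propagate statement-by-statement:
  [1] x = 5  (unchanged)
  [2] c = 1  (unchanged)
  [3] t = 5 - 0  (unchanged)
  [4] v = 8  (unchanged)
  [5] return c  -> return 1
Result (5 stmts):
  x = 5
  c = 1
  t = 5 - 0
  v = 8
  return 1

Answer: x = 5
c = 1
t = 5 - 0
v = 8
return 1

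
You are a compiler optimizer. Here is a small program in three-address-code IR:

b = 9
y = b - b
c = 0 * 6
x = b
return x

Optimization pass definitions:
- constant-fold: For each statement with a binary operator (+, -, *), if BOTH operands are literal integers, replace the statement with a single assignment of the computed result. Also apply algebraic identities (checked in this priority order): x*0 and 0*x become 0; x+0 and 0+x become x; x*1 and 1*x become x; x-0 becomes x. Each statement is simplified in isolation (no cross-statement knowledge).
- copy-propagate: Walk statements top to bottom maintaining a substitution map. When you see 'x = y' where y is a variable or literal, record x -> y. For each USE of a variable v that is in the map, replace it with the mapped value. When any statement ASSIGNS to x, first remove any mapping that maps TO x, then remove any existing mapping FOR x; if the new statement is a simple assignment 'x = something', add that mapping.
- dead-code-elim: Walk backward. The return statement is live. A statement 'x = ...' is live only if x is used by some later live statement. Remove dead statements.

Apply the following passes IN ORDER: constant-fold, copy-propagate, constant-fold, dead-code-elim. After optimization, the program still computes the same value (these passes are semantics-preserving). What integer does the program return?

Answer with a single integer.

Initial IR:
  b = 9
  y = b - b
  c = 0 * 6
  x = b
  return x
After constant-fold (5 stmts):
  b = 9
  y = b - b
  c = 0
  x = b
  return x
After copy-propagate (5 stmts):
  b = 9
  y = 9 - 9
  c = 0
  x = 9
  return 9
After constant-fold (5 stmts):
  b = 9
  y = 0
  c = 0
  x = 9
  return 9
After dead-code-elim (1 stmts):
  return 9
Evaluate:
  b = 9  =>  b = 9
  y = b - b  =>  y = 0
  c = 0 * 6  =>  c = 0
  x = b  =>  x = 9
  return x = 9

Answer: 9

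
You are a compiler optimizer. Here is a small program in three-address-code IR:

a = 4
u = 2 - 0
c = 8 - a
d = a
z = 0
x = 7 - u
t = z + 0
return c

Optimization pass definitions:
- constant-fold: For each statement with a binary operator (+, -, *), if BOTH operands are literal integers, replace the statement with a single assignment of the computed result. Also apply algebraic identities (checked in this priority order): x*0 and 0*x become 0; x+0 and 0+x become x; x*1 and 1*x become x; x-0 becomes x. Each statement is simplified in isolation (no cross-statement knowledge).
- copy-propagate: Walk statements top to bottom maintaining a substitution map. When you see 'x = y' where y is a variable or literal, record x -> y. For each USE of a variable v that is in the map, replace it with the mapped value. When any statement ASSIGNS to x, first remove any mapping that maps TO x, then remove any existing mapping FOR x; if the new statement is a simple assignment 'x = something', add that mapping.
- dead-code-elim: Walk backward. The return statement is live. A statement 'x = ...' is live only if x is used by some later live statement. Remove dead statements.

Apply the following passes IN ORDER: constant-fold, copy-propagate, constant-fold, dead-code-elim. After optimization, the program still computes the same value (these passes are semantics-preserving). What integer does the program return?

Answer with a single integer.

Initial IR:
  a = 4
  u = 2 - 0
  c = 8 - a
  d = a
  z = 0
  x = 7 - u
  t = z + 0
  return c
After constant-fold (8 stmts):
  a = 4
  u = 2
  c = 8 - a
  d = a
  z = 0
  x = 7 - u
  t = z
  return c
After copy-propagate (8 stmts):
  a = 4
  u = 2
  c = 8 - 4
  d = 4
  z = 0
  x = 7 - 2
  t = 0
  return c
After constant-fold (8 stmts):
  a = 4
  u = 2
  c = 4
  d = 4
  z = 0
  x = 5
  t = 0
  return c
After dead-code-elim (2 stmts):
  c = 4
  return c
Evaluate:
  a = 4  =>  a = 4
  u = 2 - 0  =>  u = 2
  c = 8 - a  =>  c = 4
  d = a  =>  d = 4
  z = 0  =>  z = 0
  x = 7 - u  =>  x = 5
  t = z + 0  =>  t = 0
  return c = 4

Answer: 4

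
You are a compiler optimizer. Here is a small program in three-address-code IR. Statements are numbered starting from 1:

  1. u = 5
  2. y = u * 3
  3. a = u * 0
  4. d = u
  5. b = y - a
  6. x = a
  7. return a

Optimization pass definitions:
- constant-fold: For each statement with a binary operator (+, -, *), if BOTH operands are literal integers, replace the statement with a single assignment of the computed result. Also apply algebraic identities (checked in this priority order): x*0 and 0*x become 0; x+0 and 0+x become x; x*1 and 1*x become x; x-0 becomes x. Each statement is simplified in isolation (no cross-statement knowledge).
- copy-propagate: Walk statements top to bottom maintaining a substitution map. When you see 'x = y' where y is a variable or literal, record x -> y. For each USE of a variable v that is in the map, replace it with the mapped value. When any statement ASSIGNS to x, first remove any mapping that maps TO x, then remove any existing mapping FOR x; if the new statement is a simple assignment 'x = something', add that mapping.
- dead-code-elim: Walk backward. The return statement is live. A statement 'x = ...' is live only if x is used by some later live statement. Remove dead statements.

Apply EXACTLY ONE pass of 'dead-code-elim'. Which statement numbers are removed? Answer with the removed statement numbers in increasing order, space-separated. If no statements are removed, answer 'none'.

Answer: 2 4 5 6

Derivation:
Backward liveness scan:
Stmt 1 'u = 5': KEEP (u is live); live-in = []
Stmt 2 'y = u * 3': DEAD (y not in live set ['u'])
Stmt 3 'a = u * 0': KEEP (a is live); live-in = ['u']
Stmt 4 'd = u': DEAD (d not in live set ['a'])
Stmt 5 'b = y - a': DEAD (b not in live set ['a'])
Stmt 6 'x = a': DEAD (x not in live set ['a'])
Stmt 7 'return a': KEEP (return); live-in = ['a']
Removed statement numbers: [2, 4, 5, 6]
Surviving IR:
  u = 5
  a = u * 0
  return a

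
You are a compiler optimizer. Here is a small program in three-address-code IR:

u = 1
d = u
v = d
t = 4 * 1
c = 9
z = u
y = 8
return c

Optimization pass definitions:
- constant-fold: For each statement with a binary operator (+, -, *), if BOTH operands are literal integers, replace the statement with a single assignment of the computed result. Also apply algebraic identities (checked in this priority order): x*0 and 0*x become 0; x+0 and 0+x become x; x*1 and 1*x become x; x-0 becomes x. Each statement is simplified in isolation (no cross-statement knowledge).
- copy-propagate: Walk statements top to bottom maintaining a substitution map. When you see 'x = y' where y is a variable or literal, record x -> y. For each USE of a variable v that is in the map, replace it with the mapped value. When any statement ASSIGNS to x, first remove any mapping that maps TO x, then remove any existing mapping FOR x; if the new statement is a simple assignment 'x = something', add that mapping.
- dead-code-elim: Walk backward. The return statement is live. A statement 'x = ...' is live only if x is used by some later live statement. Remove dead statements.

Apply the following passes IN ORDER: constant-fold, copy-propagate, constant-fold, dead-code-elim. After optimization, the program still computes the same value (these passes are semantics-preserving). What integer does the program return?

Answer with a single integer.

Answer: 9

Derivation:
Initial IR:
  u = 1
  d = u
  v = d
  t = 4 * 1
  c = 9
  z = u
  y = 8
  return c
After constant-fold (8 stmts):
  u = 1
  d = u
  v = d
  t = 4
  c = 9
  z = u
  y = 8
  return c
After copy-propagate (8 stmts):
  u = 1
  d = 1
  v = 1
  t = 4
  c = 9
  z = 1
  y = 8
  return 9
After constant-fold (8 stmts):
  u = 1
  d = 1
  v = 1
  t = 4
  c = 9
  z = 1
  y = 8
  return 9
After dead-code-elim (1 stmts):
  return 9
Evaluate:
  u = 1  =>  u = 1
  d = u  =>  d = 1
  v = d  =>  v = 1
  t = 4 * 1  =>  t = 4
  c = 9  =>  c = 9
  z = u  =>  z = 1
  y = 8  =>  y = 8
  return c = 9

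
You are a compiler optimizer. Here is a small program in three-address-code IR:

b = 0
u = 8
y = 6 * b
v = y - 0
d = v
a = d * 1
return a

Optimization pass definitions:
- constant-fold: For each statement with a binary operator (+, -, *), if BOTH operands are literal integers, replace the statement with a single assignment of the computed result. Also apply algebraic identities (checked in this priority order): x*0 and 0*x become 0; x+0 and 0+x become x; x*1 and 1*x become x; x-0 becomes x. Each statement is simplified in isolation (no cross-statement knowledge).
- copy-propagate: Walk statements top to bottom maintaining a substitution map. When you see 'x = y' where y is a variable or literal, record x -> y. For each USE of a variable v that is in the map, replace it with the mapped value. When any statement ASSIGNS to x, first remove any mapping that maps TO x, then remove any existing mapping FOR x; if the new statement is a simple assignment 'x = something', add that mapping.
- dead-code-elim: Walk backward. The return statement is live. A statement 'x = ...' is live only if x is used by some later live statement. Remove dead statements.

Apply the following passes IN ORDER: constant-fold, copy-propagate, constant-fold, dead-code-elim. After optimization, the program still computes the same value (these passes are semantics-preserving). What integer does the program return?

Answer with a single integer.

Initial IR:
  b = 0
  u = 8
  y = 6 * b
  v = y - 0
  d = v
  a = d * 1
  return a
After constant-fold (7 stmts):
  b = 0
  u = 8
  y = 6 * b
  v = y
  d = v
  a = d
  return a
After copy-propagate (7 stmts):
  b = 0
  u = 8
  y = 6 * 0
  v = y
  d = y
  a = y
  return y
After constant-fold (7 stmts):
  b = 0
  u = 8
  y = 0
  v = y
  d = y
  a = y
  return y
After dead-code-elim (2 stmts):
  y = 0
  return y
Evaluate:
  b = 0  =>  b = 0
  u = 8  =>  u = 8
  y = 6 * b  =>  y = 0
  v = y - 0  =>  v = 0
  d = v  =>  d = 0
  a = d * 1  =>  a = 0
  return a = 0

Answer: 0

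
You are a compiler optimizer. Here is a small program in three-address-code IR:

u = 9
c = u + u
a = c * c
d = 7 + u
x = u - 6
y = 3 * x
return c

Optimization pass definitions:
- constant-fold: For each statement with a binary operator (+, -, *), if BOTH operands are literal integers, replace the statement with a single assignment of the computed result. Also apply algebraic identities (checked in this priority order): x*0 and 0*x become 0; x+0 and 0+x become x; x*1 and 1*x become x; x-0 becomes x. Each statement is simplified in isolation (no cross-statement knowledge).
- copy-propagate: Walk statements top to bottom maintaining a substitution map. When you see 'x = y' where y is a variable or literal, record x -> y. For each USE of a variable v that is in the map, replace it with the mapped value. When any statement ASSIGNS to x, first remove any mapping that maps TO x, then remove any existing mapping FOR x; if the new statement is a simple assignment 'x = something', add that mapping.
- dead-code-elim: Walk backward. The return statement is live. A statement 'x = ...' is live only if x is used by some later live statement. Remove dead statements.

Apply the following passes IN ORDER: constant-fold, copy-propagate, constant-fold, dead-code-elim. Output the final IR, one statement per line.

Answer: c = 18
return c

Derivation:
Initial IR:
  u = 9
  c = u + u
  a = c * c
  d = 7 + u
  x = u - 6
  y = 3 * x
  return c
After constant-fold (7 stmts):
  u = 9
  c = u + u
  a = c * c
  d = 7 + u
  x = u - 6
  y = 3 * x
  return c
After copy-propagate (7 stmts):
  u = 9
  c = 9 + 9
  a = c * c
  d = 7 + 9
  x = 9 - 6
  y = 3 * x
  return c
After constant-fold (7 stmts):
  u = 9
  c = 18
  a = c * c
  d = 16
  x = 3
  y = 3 * x
  return c
After dead-code-elim (2 stmts):
  c = 18
  return c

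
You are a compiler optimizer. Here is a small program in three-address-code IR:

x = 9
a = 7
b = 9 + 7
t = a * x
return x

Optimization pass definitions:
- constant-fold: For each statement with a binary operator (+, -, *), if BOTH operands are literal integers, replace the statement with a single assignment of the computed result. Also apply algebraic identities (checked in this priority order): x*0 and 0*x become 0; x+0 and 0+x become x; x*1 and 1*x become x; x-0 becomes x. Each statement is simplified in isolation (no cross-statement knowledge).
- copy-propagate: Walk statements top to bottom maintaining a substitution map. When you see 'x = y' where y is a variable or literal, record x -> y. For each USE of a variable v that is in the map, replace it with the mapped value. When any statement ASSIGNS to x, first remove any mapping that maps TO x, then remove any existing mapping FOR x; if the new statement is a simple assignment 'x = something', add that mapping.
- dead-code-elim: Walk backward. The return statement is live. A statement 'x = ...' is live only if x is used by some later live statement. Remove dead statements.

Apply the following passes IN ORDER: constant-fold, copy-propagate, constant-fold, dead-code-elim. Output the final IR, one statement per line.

Initial IR:
  x = 9
  a = 7
  b = 9 + 7
  t = a * x
  return x
After constant-fold (5 stmts):
  x = 9
  a = 7
  b = 16
  t = a * x
  return x
After copy-propagate (5 stmts):
  x = 9
  a = 7
  b = 16
  t = 7 * 9
  return 9
After constant-fold (5 stmts):
  x = 9
  a = 7
  b = 16
  t = 63
  return 9
After dead-code-elim (1 stmts):
  return 9

Answer: return 9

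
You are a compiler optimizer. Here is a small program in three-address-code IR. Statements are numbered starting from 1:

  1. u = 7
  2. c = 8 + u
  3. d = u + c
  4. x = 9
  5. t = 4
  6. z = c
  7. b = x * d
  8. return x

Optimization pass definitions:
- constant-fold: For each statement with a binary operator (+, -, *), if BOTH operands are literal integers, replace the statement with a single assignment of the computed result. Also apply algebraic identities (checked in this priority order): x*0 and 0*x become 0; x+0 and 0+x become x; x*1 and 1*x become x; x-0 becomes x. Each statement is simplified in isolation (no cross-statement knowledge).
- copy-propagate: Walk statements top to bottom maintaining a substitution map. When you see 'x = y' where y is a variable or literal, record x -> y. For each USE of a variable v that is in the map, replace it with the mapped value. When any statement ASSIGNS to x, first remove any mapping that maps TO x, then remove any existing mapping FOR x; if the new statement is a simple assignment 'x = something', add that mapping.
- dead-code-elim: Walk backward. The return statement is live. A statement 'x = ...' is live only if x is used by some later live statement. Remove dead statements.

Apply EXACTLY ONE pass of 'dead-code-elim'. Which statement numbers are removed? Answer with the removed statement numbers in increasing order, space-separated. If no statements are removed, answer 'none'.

Backward liveness scan:
Stmt 1 'u = 7': DEAD (u not in live set [])
Stmt 2 'c = 8 + u': DEAD (c not in live set [])
Stmt 3 'd = u + c': DEAD (d not in live set [])
Stmt 4 'x = 9': KEEP (x is live); live-in = []
Stmt 5 't = 4': DEAD (t not in live set ['x'])
Stmt 6 'z = c': DEAD (z not in live set ['x'])
Stmt 7 'b = x * d': DEAD (b not in live set ['x'])
Stmt 8 'return x': KEEP (return); live-in = ['x']
Removed statement numbers: [1, 2, 3, 5, 6, 7]
Surviving IR:
  x = 9
  return x

Answer: 1 2 3 5 6 7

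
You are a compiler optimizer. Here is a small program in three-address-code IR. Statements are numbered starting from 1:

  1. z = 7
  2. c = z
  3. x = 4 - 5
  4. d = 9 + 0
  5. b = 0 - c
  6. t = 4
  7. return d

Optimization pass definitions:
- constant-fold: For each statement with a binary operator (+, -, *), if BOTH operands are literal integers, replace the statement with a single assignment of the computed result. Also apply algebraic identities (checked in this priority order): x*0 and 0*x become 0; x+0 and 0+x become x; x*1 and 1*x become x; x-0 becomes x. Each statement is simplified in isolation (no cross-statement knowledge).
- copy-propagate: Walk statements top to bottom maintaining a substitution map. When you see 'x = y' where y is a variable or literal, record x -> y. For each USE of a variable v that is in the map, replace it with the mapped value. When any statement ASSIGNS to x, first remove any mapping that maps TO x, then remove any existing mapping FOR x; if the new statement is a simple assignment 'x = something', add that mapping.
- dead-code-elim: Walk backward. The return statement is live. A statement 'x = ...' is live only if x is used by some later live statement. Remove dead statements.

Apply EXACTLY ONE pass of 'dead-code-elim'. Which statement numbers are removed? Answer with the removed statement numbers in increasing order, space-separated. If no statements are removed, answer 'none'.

Answer: 1 2 3 5 6

Derivation:
Backward liveness scan:
Stmt 1 'z = 7': DEAD (z not in live set [])
Stmt 2 'c = z': DEAD (c not in live set [])
Stmt 3 'x = 4 - 5': DEAD (x not in live set [])
Stmt 4 'd = 9 + 0': KEEP (d is live); live-in = []
Stmt 5 'b = 0 - c': DEAD (b not in live set ['d'])
Stmt 6 't = 4': DEAD (t not in live set ['d'])
Stmt 7 'return d': KEEP (return); live-in = ['d']
Removed statement numbers: [1, 2, 3, 5, 6]
Surviving IR:
  d = 9 + 0
  return d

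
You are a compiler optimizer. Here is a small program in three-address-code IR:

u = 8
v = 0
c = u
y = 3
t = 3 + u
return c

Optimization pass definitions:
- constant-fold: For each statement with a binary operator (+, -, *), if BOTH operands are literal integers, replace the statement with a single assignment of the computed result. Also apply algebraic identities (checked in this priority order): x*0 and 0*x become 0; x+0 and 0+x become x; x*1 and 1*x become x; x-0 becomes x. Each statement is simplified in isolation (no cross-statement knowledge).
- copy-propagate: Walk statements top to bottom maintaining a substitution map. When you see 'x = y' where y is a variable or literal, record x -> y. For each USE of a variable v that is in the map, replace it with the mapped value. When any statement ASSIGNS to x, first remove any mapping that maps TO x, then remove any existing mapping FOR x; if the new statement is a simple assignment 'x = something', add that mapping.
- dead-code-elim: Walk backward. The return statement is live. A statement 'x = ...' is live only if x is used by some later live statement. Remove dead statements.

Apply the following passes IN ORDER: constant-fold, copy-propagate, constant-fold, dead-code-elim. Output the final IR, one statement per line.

Initial IR:
  u = 8
  v = 0
  c = u
  y = 3
  t = 3 + u
  return c
After constant-fold (6 stmts):
  u = 8
  v = 0
  c = u
  y = 3
  t = 3 + u
  return c
After copy-propagate (6 stmts):
  u = 8
  v = 0
  c = 8
  y = 3
  t = 3 + 8
  return 8
After constant-fold (6 stmts):
  u = 8
  v = 0
  c = 8
  y = 3
  t = 11
  return 8
After dead-code-elim (1 stmts):
  return 8

Answer: return 8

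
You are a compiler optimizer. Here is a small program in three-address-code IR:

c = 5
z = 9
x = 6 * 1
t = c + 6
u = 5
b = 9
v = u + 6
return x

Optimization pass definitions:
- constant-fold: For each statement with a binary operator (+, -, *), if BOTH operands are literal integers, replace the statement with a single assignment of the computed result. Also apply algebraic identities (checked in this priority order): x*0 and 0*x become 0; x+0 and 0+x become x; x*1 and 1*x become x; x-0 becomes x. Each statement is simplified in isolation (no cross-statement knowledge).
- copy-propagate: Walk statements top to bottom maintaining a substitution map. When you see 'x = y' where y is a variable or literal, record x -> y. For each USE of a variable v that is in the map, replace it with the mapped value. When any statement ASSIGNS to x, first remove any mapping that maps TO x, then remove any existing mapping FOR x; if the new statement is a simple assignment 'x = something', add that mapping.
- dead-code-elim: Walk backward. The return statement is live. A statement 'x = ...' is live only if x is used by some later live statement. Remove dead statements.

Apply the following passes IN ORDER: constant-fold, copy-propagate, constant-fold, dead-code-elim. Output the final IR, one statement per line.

Answer: return 6

Derivation:
Initial IR:
  c = 5
  z = 9
  x = 6 * 1
  t = c + 6
  u = 5
  b = 9
  v = u + 6
  return x
After constant-fold (8 stmts):
  c = 5
  z = 9
  x = 6
  t = c + 6
  u = 5
  b = 9
  v = u + 6
  return x
After copy-propagate (8 stmts):
  c = 5
  z = 9
  x = 6
  t = 5 + 6
  u = 5
  b = 9
  v = 5 + 6
  return 6
After constant-fold (8 stmts):
  c = 5
  z = 9
  x = 6
  t = 11
  u = 5
  b = 9
  v = 11
  return 6
After dead-code-elim (1 stmts):
  return 6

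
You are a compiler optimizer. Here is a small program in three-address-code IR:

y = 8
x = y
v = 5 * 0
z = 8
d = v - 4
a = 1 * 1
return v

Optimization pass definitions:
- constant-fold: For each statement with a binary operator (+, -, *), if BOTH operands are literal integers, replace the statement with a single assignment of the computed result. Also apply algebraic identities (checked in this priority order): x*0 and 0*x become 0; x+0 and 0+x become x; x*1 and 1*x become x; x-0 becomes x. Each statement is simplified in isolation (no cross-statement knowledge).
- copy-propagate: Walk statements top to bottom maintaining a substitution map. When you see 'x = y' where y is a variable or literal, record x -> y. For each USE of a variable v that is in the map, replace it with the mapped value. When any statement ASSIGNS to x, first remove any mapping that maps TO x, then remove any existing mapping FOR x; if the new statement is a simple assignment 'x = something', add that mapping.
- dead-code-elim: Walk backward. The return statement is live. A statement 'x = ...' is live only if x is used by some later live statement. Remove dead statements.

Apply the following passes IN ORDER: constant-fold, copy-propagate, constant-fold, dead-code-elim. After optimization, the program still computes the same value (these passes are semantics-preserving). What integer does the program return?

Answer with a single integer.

Answer: 0

Derivation:
Initial IR:
  y = 8
  x = y
  v = 5 * 0
  z = 8
  d = v - 4
  a = 1 * 1
  return v
After constant-fold (7 stmts):
  y = 8
  x = y
  v = 0
  z = 8
  d = v - 4
  a = 1
  return v
After copy-propagate (7 stmts):
  y = 8
  x = 8
  v = 0
  z = 8
  d = 0 - 4
  a = 1
  return 0
After constant-fold (7 stmts):
  y = 8
  x = 8
  v = 0
  z = 8
  d = -4
  a = 1
  return 0
After dead-code-elim (1 stmts):
  return 0
Evaluate:
  y = 8  =>  y = 8
  x = y  =>  x = 8
  v = 5 * 0  =>  v = 0
  z = 8  =>  z = 8
  d = v - 4  =>  d = -4
  a = 1 * 1  =>  a = 1
  return v = 0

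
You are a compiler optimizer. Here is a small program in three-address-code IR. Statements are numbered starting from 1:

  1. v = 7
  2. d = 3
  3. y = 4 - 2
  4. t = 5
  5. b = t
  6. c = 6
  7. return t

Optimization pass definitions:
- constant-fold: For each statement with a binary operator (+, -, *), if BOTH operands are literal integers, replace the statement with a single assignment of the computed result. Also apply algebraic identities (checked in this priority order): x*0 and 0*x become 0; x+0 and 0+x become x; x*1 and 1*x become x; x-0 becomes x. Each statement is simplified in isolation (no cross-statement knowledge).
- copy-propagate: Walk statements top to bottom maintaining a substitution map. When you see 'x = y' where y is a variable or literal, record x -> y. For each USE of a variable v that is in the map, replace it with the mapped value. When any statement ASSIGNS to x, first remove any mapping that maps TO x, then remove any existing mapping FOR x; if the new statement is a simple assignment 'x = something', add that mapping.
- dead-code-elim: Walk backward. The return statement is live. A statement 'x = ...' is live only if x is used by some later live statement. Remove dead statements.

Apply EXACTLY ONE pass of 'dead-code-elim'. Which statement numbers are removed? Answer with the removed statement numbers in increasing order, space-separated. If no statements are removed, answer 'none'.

Answer: 1 2 3 5 6

Derivation:
Backward liveness scan:
Stmt 1 'v = 7': DEAD (v not in live set [])
Stmt 2 'd = 3': DEAD (d not in live set [])
Stmt 3 'y = 4 - 2': DEAD (y not in live set [])
Stmt 4 't = 5': KEEP (t is live); live-in = []
Stmt 5 'b = t': DEAD (b not in live set ['t'])
Stmt 6 'c = 6': DEAD (c not in live set ['t'])
Stmt 7 'return t': KEEP (return); live-in = ['t']
Removed statement numbers: [1, 2, 3, 5, 6]
Surviving IR:
  t = 5
  return t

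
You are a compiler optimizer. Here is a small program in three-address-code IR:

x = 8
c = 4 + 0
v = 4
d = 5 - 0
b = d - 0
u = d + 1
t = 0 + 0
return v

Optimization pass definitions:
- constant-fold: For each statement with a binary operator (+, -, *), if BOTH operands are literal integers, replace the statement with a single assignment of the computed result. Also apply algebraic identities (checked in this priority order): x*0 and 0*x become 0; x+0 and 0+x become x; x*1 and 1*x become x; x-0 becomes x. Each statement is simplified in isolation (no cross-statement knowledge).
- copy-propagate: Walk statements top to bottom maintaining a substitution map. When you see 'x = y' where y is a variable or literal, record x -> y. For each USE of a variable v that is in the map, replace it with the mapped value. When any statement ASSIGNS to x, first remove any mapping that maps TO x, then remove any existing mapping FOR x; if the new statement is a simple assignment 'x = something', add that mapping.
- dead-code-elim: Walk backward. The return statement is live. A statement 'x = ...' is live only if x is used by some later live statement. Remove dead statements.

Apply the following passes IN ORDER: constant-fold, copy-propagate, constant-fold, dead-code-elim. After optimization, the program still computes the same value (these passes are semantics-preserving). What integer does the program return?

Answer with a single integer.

Answer: 4

Derivation:
Initial IR:
  x = 8
  c = 4 + 0
  v = 4
  d = 5 - 0
  b = d - 0
  u = d + 1
  t = 0 + 0
  return v
After constant-fold (8 stmts):
  x = 8
  c = 4
  v = 4
  d = 5
  b = d
  u = d + 1
  t = 0
  return v
After copy-propagate (8 stmts):
  x = 8
  c = 4
  v = 4
  d = 5
  b = 5
  u = 5 + 1
  t = 0
  return 4
After constant-fold (8 stmts):
  x = 8
  c = 4
  v = 4
  d = 5
  b = 5
  u = 6
  t = 0
  return 4
After dead-code-elim (1 stmts):
  return 4
Evaluate:
  x = 8  =>  x = 8
  c = 4 + 0  =>  c = 4
  v = 4  =>  v = 4
  d = 5 - 0  =>  d = 5
  b = d - 0  =>  b = 5
  u = d + 1  =>  u = 6
  t = 0 + 0  =>  t = 0
  return v = 4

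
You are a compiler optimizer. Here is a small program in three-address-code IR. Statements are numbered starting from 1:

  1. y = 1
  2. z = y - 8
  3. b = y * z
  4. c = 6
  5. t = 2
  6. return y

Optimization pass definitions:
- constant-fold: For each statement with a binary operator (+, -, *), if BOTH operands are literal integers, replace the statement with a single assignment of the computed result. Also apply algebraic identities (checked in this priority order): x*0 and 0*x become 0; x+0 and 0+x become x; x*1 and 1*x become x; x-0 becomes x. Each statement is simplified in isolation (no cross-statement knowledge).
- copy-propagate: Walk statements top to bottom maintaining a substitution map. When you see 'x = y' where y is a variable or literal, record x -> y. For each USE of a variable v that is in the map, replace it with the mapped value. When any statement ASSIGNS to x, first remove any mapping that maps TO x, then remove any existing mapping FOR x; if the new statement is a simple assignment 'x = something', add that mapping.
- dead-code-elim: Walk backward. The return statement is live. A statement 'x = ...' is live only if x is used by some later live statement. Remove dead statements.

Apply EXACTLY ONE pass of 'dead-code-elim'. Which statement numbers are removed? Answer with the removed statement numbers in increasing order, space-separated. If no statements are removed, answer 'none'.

Answer: 2 3 4 5

Derivation:
Backward liveness scan:
Stmt 1 'y = 1': KEEP (y is live); live-in = []
Stmt 2 'z = y - 8': DEAD (z not in live set ['y'])
Stmt 3 'b = y * z': DEAD (b not in live set ['y'])
Stmt 4 'c = 6': DEAD (c not in live set ['y'])
Stmt 5 't = 2': DEAD (t not in live set ['y'])
Stmt 6 'return y': KEEP (return); live-in = ['y']
Removed statement numbers: [2, 3, 4, 5]
Surviving IR:
  y = 1
  return y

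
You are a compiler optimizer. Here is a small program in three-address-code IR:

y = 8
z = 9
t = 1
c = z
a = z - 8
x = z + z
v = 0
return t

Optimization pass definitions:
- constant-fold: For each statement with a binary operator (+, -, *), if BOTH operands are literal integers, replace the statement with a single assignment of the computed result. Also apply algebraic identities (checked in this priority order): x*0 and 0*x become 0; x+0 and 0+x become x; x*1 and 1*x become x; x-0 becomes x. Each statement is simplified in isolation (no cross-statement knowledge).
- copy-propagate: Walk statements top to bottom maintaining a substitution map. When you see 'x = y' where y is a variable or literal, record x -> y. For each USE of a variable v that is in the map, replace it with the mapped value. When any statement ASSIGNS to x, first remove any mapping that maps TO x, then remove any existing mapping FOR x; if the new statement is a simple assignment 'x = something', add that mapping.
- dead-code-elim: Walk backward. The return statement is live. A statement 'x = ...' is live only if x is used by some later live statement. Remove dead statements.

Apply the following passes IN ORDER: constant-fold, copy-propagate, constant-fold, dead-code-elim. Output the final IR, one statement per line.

Answer: return 1

Derivation:
Initial IR:
  y = 8
  z = 9
  t = 1
  c = z
  a = z - 8
  x = z + z
  v = 0
  return t
After constant-fold (8 stmts):
  y = 8
  z = 9
  t = 1
  c = z
  a = z - 8
  x = z + z
  v = 0
  return t
After copy-propagate (8 stmts):
  y = 8
  z = 9
  t = 1
  c = 9
  a = 9 - 8
  x = 9 + 9
  v = 0
  return 1
After constant-fold (8 stmts):
  y = 8
  z = 9
  t = 1
  c = 9
  a = 1
  x = 18
  v = 0
  return 1
After dead-code-elim (1 stmts):
  return 1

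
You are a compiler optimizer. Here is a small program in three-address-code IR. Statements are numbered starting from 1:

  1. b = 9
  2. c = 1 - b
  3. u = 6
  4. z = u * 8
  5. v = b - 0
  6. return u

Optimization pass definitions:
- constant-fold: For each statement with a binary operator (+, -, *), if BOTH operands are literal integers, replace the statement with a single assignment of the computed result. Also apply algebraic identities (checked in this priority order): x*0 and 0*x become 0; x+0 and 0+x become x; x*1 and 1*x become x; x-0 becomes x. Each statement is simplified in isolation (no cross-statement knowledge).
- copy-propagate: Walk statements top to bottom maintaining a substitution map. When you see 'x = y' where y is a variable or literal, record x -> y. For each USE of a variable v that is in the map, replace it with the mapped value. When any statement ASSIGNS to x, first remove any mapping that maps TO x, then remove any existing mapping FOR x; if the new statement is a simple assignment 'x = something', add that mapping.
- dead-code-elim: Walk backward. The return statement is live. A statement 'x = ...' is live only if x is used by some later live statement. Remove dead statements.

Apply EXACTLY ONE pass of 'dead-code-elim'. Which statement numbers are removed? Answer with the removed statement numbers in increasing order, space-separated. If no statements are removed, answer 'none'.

Answer: 1 2 4 5

Derivation:
Backward liveness scan:
Stmt 1 'b = 9': DEAD (b not in live set [])
Stmt 2 'c = 1 - b': DEAD (c not in live set [])
Stmt 3 'u = 6': KEEP (u is live); live-in = []
Stmt 4 'z = u * 8': DEAD (z not in live set ['u'])
Stmt 5 'v = b - 0': DEAD (v not in live set ['u'])
Stmt 6 'return u': KEEP (return); live-in = ['u']
Removed statement numbers: [1, 2, 4, 5]
Surviving IR:
  u = 6
  return u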